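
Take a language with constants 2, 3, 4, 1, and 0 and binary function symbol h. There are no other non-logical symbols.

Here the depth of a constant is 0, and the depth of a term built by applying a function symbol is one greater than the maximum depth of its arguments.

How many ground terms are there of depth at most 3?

If N_k denotes the number of depth-≤k ground terms, the 5 constants give N_0 = 5, and each function symbol of arity r contributes N_{k-1}^r new terms at level k: N_k = 5 + N_{k-1}^2.
N_0 = 5
N_1 = 5 + 5^2 = 30
N_2 = 5 + 30^2 = 905
N_3 = 5 + 905^2 = 819030

819030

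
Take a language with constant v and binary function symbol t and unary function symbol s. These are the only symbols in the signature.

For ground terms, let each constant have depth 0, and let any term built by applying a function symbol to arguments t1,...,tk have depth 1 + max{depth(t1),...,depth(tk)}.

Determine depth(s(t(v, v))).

2

depth(t(v, v)) = 1 + max(0, 0) = 1
depth(s(t(v, v))) = 1 + depth(t(v, v)) = 1 + 1 = 2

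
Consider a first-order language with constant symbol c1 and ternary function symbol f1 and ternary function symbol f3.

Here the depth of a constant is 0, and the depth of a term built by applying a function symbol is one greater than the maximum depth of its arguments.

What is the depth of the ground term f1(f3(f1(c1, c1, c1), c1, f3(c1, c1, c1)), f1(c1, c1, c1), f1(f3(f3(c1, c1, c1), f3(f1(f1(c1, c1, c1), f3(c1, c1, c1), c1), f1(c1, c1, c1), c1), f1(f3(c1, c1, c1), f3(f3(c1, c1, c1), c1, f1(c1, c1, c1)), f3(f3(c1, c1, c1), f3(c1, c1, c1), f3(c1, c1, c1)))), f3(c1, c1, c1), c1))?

depth(f1(c1, c1, c1)) = 1 + max(0, 0, 0) = 1
depth(f3(c1, c1, c1)) = 1 + max(0, 0, 0) = 1
depth(f3(f1(c1, c1, c1), c1, f3(c1, c1, c1))) = 1 + max(1, 0, 1) = 2
depth(f1(f1(c1, c1, c1), f3(c1, c1, c1), c1)) = 1 + max(1, 1, 0) = 2
depth(f3(f1(f1(c1, c1, c1), f3(c1, c1, c1), c1), f1(c1, c1, c1), c1)) = 1 + max(2, 1, 0) = 3
depth(f3(f3(c1, c1, c1), c1, f1(c1, c1, c1))) = 1 + max(1, 0, 1) = 2
depth(f3(f3(c1, c1, c1), f3(c1, c1, c1), f3(c1, c1, c1))) = 1 + max(1, 1, 1) = 2
depth(f1(f3(c1, c1, c1), f3(f3(c1, c1, c1), c1, f1(c1, c1, c1)), f3(f3(c1, c1, c1), f3(c1, c1, c1), f3(c1, c1, c1)))) = 1 + max(1, 2, 2) = 3
depth(f3(f3(c1, c1, c1), f3(f1(f1(c1, c1, c1), f3(c1, c1, c1), c1), f1(c1, c1, c1), c1), f1(f3(c1, c1, c1), f3(f3(c1, c1, c1), c1, f1(c1, c1, c1)), f3(f3(c1, c1, c1), f3(c1, c1, c1), f3(c1, c1, c1))))) = 1 + max(1, 3, 3) = 4
depth(f1(f3(f3(c1, c1, c1), f3(f1(f1(c1, c1, c1), f3(c1, c1, c1), c1), f1(c1, c1, c1), c1), f1(f3(c1, c1, c1), f3(f3(c1, c1, c1), c1, f1(c1, c1, c1)), f3(f3(c1, c1, c1), f3(c1, c1, c1), f3(c1, c1, c1)))), f3(c1, c1, c1), c1)) = 1 + max(4, 1, 0) = 5
depth(f1(f3(f1(c1, c1, c1), c1, f3(c1, c1, c1)), f1(c1, c1, c1), f1(f3(f3(c1, c1, c1), f3(f1(f1(c1, c1, c1), f3(c1, c1, c1), c1), f1(c1, c1, c1), c1), f1(f3(c1, c1, c1), f3(f3(c1, c1, c1), c1, f1(c1, c1, c1)), f3(f3(c1, c1, c1), f3(c1, c1, c1), f3(c1, c1, c1)))), f3(c1, c1, c1), c1))) = 1 + max(2, 1, 5) = 6

6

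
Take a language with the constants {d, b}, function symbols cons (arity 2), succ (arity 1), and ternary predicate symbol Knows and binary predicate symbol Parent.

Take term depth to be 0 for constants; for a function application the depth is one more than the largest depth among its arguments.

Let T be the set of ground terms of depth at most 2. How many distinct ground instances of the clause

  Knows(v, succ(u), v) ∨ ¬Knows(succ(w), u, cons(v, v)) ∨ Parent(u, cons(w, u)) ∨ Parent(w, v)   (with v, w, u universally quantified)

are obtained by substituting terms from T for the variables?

Ground terms of depth ≤ 2:
  Let N_k = |{terms of depth ≤ k}|. Then N_0 = 2 and N_k = 2 + N_{k-1}^2 + N_{k-1} for k ≥ 1 (one summand per function symbol, arity giving the exponent).
  N_0 = 2
  N_1 = 2 + 2^2 + 2 = 8
  N_2 = 2 + 8^2 + 8 = 74
So there are 74 ground terms available for substitution.
The body mentions every one of the 3 quantified variables; since ground terms form a free algebra, no two substitutions collapse to the same formula.
Number of ground instances = 74^3 = 405224.

405224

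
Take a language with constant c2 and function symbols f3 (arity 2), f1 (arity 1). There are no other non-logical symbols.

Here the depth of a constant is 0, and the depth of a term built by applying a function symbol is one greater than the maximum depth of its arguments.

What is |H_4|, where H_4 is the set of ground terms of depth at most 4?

Count level by level. With function symbols f3/2, f1/1, the terms of depth ≤ k are the 1 constant together with each function applied to depth-≤(k−1) tuples, so N_k = 1 + N_{k-1}^2 + N_{k-1}.
N_0 = 1
N_1 = 1 + 1^2 + 1 = 3
N_2 = 1 + 3^2 + 3 = 13
N_3 = 1 + 13^2 + 13 = 183
N_4 = 1 + 183^2 + 183 = 33673

33673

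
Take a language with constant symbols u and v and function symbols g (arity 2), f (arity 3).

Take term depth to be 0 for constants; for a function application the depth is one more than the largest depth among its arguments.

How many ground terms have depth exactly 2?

2928

Let N_k count ground terms of depth at most k. Each non-constant term of depth ≤ k is some function symbol applied to depth-≤(k−1) arguments, giving N_k = 2 + N_{k-1}^2 + N_{k-1}^3.
N_0 = 2
N_1 = 2 + 2^2 + 2^3 = 14
N_2 = 2 + 14^2 + 14^3 = 2942
Terms of depth exactly 2: N_2 − N_1 = 2942 − 14 = 2928.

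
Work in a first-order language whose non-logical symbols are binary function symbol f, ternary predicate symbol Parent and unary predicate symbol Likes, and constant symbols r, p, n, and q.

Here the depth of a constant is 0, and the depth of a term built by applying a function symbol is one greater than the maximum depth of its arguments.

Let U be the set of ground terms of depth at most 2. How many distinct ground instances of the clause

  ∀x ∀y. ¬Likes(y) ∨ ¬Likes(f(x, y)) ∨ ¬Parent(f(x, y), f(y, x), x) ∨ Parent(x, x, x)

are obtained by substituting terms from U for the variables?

Ground terms of depth ≤ 2:
  If N_k denotes the number of depth-≤k ground terms, the 4 constants give N_0 = 4, and each function symbol of arity r contributes N_{k-1}^r new terms at level k: N_k = 4 + N_{k-1}^2.
  N_0 = 4
  N_1 = 4 + 4^2 = 20
  N_2 = 4 + 20^2 = 404
So there are 404 ground terms available for substitution.
There are 2 variables to instantiate (x, y), each occurring in at least one literal, so different choices give different ground instances.
Number of ground instances = 404^2 = 163216.

163216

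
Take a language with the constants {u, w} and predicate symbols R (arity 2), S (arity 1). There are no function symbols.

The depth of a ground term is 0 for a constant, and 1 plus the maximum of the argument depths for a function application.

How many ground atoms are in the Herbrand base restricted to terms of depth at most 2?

6

First count ground terms of depth ≤ 2.
With no function symbols every ground term is a constant, so there are exactly 2 ground terms at every depth bound.
N_0 = 2
N_1 = 2
N_2 = 2
Explicitly: u, w.
So |H| = 2.
Ground atoms are formed by filling each argument slot of a predicate with a term from H, so an r-ary predicate gives |H|^r atoms:
  R: 2^2 = 4;  S: 2
Total ground atoms: 4 + 2 = 6.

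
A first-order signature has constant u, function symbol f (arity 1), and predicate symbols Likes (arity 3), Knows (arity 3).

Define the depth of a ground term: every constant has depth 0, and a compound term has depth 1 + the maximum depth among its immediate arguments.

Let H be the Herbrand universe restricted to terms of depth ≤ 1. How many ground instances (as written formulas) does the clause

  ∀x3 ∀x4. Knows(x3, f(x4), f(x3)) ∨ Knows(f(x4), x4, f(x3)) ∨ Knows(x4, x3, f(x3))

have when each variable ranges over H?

Ground terms of depth ≤ 1:
  Let N_k = |{terms of depth ≤ k}|. Then N_0 = 1 and N_k = 1 + N_{k-1} for k ≥ 1 (one summand per function symbol, arity giving the exponent).
  N_0 = 1
  N_1 = 1 + 1 = 2
So there are 2 ground terms available for substitution.
The body mentions every one of the 2 quantified variables; since ground terms form a free algebra, no two substitutions collapse to the same formula.
Number of ground instances = 2^2 = 4.

4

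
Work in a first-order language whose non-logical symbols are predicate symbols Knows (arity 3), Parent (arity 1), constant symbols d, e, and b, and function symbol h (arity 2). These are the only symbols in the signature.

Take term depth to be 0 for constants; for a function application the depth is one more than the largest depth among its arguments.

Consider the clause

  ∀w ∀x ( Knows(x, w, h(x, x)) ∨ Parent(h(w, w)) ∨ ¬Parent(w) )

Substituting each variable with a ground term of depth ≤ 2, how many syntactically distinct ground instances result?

Ground terms of depth ≤ 2:
  Let N_k = |{terms of depth ≤ k}|. Then N_0 = 3 and N_k = 3 + N_{k-1}^2 for k ≥ 1 (one summand per function symbol, arity giving the exponent).
  N_0 = 3
  N_1 = 3 + 3^2 = 12
  N_2 = 3 + 12^2 = 147
So there are 147 ground terms available for substitution.
Each of w, x ranges independently over the available ground terms, and distinct assignments produce distinct instances.
Number of ground instances = 147^2 = 21609.

21609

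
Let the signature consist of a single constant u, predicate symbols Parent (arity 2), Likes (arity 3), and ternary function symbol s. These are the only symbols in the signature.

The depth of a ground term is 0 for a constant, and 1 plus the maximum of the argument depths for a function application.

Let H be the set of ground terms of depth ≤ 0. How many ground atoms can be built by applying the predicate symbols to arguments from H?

First count ground terms of depth ≤ 0.
Let N_k count ground terms of depth at most k. Each non-constant term of depth ≤ k is some function symbol applied to depth-≤(k−1) arguments, giving N_k = 1 + N_{k-1}^3.
N_0 = 1
Explicitly: u.
So |H| = 1.
For each predicate symbol, the number of ground atoms is |H| raised to its arity; summing:
  Parent: 1^2 = 1;  Likes: 1^3 = 1
Total ground atoms: 1 + 1 = 2.

2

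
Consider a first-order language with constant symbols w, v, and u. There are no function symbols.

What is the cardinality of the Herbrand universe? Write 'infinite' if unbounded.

There are no function symbols, so every ground term is one of the 3 constants.
The Herbrand universe is {w, v, u}, which is finite with 3 elements.

3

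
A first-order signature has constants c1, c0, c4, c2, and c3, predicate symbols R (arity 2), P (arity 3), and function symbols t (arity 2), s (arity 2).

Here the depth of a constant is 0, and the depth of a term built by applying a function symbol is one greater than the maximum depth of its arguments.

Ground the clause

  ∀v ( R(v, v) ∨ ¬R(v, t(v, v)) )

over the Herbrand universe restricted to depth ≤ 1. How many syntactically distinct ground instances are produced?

Ground terms of depth ≤ 1:
  Count level by level. With function symbols t/2, s/2, the terms of depth ≤ k are the 5 constants together with each function applied to depth-≤(k−1) tuples, so N_k = 5 + N_{k-1}^2 + N_{k-1}^2.
  N_0 = 5
  N_1 = 5 + 5^2 + 5^2 = 55
So there are 55 ground terms available for substitution.
The variable v ranges independently over the available ground terms, and distinct assignments produce distinct instances.
Number of ground instances = 55.

55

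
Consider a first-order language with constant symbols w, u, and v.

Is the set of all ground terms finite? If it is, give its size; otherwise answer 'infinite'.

3

There are no function symbols, so every ground term is one of the 3 constants.
The Herbrand universe is {w, u, v}, which is finite with 3 elements.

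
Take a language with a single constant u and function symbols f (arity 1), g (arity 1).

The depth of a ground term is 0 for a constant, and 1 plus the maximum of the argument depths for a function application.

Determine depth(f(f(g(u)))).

3

depth(g(u)) = 1 + depth(u) = 1 + 0 = 1
depth(f(g(u))) = 1 + depth(g(u)) = 1 + 1 = 2
depth(f(f(g(u)))) = 1 + depth(f(g(u))) = 1 + 2 = 3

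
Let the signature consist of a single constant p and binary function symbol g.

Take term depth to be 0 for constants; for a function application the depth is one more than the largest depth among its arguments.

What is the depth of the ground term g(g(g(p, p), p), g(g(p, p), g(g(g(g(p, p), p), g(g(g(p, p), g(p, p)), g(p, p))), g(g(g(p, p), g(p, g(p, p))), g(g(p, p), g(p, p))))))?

depth(g(p, p)) = 1 + max(0, 0) = 1
depth(g(g(p, p), p)) = 1 + max(1, 0) = 2
depth(g(g(p, p), g(p, p))) = 1 + max(1, 1) = 2
depth(g(g(g(p, p), g(p, p)), g(p, p))) = 1 + max(2, 1) = 3
depth(g(g(g(p, p), p), g(g(g(p, p), g(p, p)), g(p, p)))) = 1 + max(2, 3) = 4
depth(g(p, g(p, p))) = 1 + max(0, 1) = 2
depth(g(g(p, p), g(p, g(p, p)))) = 1 + max(1, 2) = 3
depth(g(g(g(p, p), g(p, g(p, p))), g(g(p, p), g(p, p)))) = 1 + max(3, 2) = 4
depth(g(g(g(g(p, p), p), g(g(g(p, p), g(p, p)), g(p, p))), g(g(g(p, p), g(p, g(p, p))), g(g(p, p), g(p, p))))) = 1 + max(4, 4) = 5
depth(g(g(p, p), g(g(g(g(p, p), p), g(g(g(p, p), g(p, p)), g(p, p))), g(g(g(p, p), g(p, g(p, p))), g(g(p, p), g(p, p)))))) = 1 + max(1, 5) = 6
depth(g(g(g(p, p), p), g(g(p, p), g(g(g(g(p, p), p), g(g(g(p, p), g(p, p)), g(p, p))), g(g(g(p, p), g(p, g(p, p))), g(g(p, p), g(p, p))))))) = 1 + max(2, 6) = 7

7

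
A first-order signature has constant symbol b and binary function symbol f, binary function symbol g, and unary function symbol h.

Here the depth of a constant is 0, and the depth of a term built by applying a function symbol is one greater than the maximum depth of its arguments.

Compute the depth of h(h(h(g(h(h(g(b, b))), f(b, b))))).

7

depth(g(b, b)) = 1 + max(0, 0) = 1
depth(h(g(b, b))) = 1 + depth(g(b, b)) = 1 + 1 = 2
depth(h(h(g(b, b)))) = 1 + depth(h(g(b, b))) = 1 + 2 = 3
depth(f(b, b)) = 1 + max(0, 0) = 1
depth(g(h(h(g(b, b))), f(b, b))) = 1 + max(3, 1) = 4
depth(h(g(h(h(g(b, b))), f(b, b)))) = 1 + depth(g(h(h(g(b, b))), f(b, b))) = 1 + 4 = 5
depth(h(h(g(h(h(g(b, b))), f(b, b))))) = 1 + depth(h(g(h(h(g(b, b))), f(b, b)))) = 1 + 5 = 6
depth(h(h(h(g(h(h(g(b, b))), f(b, b)))))) = 1 + depth(h(h(g(h(h(g(b, b))), f(b, b))))) = 1 + 6 = 7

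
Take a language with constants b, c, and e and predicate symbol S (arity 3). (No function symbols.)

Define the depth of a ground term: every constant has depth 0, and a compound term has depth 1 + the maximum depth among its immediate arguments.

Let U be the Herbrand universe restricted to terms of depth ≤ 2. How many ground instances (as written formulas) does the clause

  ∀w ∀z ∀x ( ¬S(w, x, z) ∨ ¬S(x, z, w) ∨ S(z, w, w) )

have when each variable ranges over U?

Ground terms of depth ≤ 2:
  With no function symbols every ground term is a constant, so there are exactly 3 ground terms at every depth bound.
  N_0 = 3
  N_1 = 3
  N_2 = 3
  Explicitly: b, c, e.
So there are 3 ground terms available for substitution.
There are 3 variables to instantiate (w, z, x), each occurring in at least one literal, so different choices give different ground instances.
Number of ground instances = 3^3 = 27.

27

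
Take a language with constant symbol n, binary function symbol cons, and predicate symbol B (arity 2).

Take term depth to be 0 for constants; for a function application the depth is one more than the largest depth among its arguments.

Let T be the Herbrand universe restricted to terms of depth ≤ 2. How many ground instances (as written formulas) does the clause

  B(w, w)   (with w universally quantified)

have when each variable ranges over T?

Ground terms of depth ≤ 2:
  Let N_k count ground terms of depth at most k. Each non-constant term of depth ≤ k is some function symbol applied to depth-≤(k−1) arguments, giving N_k = 1 + N_{k-1}^2.
  N_0 = 1
  N_1 = 1 + 1^2 = 2
  N_2 = 1 + 2^2 = 5
So there are 5 ground terms available for substitution.
There is 1 variable to instantiate (w),  occurring in at least one literal, so different choices give different ground instances.
Number of ground instances = 5.

5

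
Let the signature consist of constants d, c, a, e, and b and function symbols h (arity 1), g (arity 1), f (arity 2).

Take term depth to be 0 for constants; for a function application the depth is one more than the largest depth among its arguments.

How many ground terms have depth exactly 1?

Let N_k count ground terms of depth at most k. Each non-constant term of depth ≤ k is some function symbol applied to depth-≤(k−1) arguments, giving N_k = 5 + N_{k-1} + N_{k-1} + N_{k-1}^2.
N_0 = 5
N_1 = 5 + 5 + 5 + 5^2 = 40
Terms of depth exactly 1: N_1 − N_0 = 40 − 5 = 35.

35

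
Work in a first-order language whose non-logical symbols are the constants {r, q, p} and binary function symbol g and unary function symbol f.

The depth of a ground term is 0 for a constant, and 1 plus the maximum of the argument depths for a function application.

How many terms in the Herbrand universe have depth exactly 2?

228

Let N_k = |{terms of depth ≤ k}|. Then N_0 = 3 and N_k = 3 + N_{k-1}^2 + N_{k-1} for k ≥ 1 (one summand per function symbol, arity giving the exponent).
N_0 = 3
N_1 = 3 + 3^2 + 3 = 15
N_2 = 3 + 15^2 + 15 = 243
Terms of depth exactly 2: N_2 − N_1 = 243 − 15 = 228.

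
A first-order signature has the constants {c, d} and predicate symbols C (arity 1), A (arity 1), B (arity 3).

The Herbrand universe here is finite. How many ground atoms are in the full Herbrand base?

With no function symbols, the Herbrand universe is just the 2 constants.
Ground atoms per predicate: C: 2, A: 2, B: 2^3 = 8.
Herbrand base size = 2 + 2 + 8 = 12.

12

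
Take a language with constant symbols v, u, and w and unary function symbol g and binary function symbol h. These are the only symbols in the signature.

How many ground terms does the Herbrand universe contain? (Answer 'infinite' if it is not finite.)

The signature has at least one function symbol (g, arity 1) and at least one constant (v).
Iterating g gives infinitely many distinct ground terms: v, g(v), g(g(v)), ...
So the Herbrand universe is infinite.

infinite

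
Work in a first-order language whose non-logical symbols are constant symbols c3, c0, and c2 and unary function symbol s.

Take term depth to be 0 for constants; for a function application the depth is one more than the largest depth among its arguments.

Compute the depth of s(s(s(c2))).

3

depth(s(c2)) = 1 + depth(c2) = 1 + 0 = 1
depth(s(s(c2))) = 1 + depth(s(c2)) = 1 + 1 = 2
depth(s(s(s(c2)))) = 1 + depth(s(s(c2))) = 1 + 2 = 3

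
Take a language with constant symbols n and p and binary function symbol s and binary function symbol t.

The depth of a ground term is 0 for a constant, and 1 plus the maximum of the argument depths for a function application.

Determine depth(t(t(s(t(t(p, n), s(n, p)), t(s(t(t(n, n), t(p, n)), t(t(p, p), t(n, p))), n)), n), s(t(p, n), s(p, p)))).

7

depth(t(p, n)) = 1 + max(0, 0) = 1
depth(s(n, p)) = 1 + max(0, 0) = 1
depth(t(t(p, n), s(n, p))) = 1 + max(1, 1) = 2
depth(t(n, n)) = 1 + max(0, 0) = 1
depth(t(t(n, n), t(p, n))) = 1 + max(1, 1) = 2
depth(t(p, p)) = 1 + max(0, 0) = 1
depth(t(n, p)) = 1 + max(0, 0) = 1
depth(t(t(p, p), t(n, p))) = 1 + max(1, 1) = 2
depth(s(t(t(n, n), t(p, n)), t(t(p, p), t(n, p)))) = 1 + max(2, 2) = 3
depth(t(s(t(t(n, n), t(p, n)), t(t(p, p), t(n, p))), n)) = 1 + max(3, 0) = 4
depth(s(t(t(p, n), s(n, p)), t(s(t(t(n, n), t(p, n)), t(t(p, p), t(n, p))), n))) = 1 + max(2, 4) = 5
depth(t(s(t(t(p, n), s(n, p)), t(s(t(t(n, n), t(p, n)), t(t(p, p), t(n, p))), n)), n)) = 1 + max(5, 0) = 6
depth(s(p, p)) = 1 + max(0, 0) = 1
depth(s(t(p, n), s(p, p))) = 1 + max(1, 1) = 2
depth(t(t(s(t(t(p, n), s(n, p)), t(s(t(t(n, n), t(p, n)), t(t(p, p), t(n, p))), n)), n), s(t(p, n), s(p, p)))) = 1 + max(6, 2) = 7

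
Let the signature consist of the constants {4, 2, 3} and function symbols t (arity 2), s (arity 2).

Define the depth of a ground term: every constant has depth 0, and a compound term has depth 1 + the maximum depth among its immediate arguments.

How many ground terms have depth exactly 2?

864

If N_k denotes the number of depth-≤k ground terms, the 3 constants give N_0 = 3, and each function symbol of arity r contributes N_{k-1}^r new terms at level k: N_k = 3 + N_{k-1}^2 + N_{k-1}^2.
N_0 = 3
N_1 = 3 + 3^2 + 3^2 = 21
N_2 = 3 + 21^2 + 21^2 = 885
Terms of depth exactly 2: N_2 − N_1 = 885 − 21 = 864.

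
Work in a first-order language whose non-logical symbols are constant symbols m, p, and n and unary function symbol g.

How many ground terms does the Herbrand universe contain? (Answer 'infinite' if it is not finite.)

The signature has at least one function symbol (g, arity 1) and at least one constant (m).
Iterating g gives infinitely many distinct ground terms: m, g(m), g(g(m)), ...
So the Herbrand universe is infinite.

infinite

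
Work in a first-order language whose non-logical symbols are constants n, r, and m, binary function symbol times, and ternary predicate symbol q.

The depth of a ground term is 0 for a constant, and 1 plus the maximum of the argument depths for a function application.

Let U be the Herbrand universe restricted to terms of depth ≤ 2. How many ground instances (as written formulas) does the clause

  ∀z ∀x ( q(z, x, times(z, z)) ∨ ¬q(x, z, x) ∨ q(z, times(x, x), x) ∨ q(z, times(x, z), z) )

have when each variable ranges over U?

21609

Ground terms of depth ≤ 2:
  If N_k denotes the number of depth-≤k ground terms, the 3 constants give N_0 = 3, and each function symbol of arity r contributes N_{k-1}^r new terms at level k: N_k = 3 + N_{k-1}^2.
  N_0 = 3
  N_1 = 3 + 3^2 = 12
  N_2 = 3 + 12^2 = 147
So there are 147 ground terms available for substitution.
The clause has 2 distinct variables (z, x), each appearing in the body. In the free term algebra distinct substitutions yield syntactically distinct ground instances.
Number of ground instances = 147^2 = 21609.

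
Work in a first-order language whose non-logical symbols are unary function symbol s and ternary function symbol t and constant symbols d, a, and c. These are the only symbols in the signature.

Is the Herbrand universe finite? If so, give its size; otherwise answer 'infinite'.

infinite

The signature has at least one function symbol (s, arity 1) and at least one constant (d).
Iterating s gives infinitely many distinct ground terms: d, s(d), s(s(d)), ...
So the Herbrand universe is infinite.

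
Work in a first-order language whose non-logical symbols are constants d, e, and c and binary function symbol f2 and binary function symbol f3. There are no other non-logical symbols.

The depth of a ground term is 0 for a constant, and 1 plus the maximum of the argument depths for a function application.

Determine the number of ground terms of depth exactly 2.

864

Count level by level. With function symbols f2/2, f3/2, the terms of depth ≤ k are the 3 constants together with each function applied to depth-≤(k−1) tuples, so N_k = 3 + N_{k-1}^2 + N_{k-1}^2.
N_0 = 3
N_1 = 3 + 3^2 + 3^2 = 21
N_2 = 3 + 21^2 + 21^2 = 885
Terms of depth exactly 2: N_2 − N_1 = 885 − 21 = 864.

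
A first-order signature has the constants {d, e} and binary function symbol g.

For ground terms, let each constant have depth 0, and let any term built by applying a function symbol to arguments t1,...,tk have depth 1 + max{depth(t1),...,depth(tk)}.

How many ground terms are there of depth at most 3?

1446

Let N_k count ground terms of depth at most k. Each non-constant term of depth ≤ k is some function symbol applied to depth-≤(k−1) arguments, giving N_k = 2 + N_{k-1}^2.
N_0 = 2
N_1 = 2 + 2^2 = 6
N_2 = 2 + 6^2 = 38
N_3 = 2 + 38^2 = 1446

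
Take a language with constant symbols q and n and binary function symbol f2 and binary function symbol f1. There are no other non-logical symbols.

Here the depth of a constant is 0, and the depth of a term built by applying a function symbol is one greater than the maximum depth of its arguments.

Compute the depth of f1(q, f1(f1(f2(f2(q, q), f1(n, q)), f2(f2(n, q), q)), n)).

depth(f2(q, q)) = 1 + max(0, 0) = 1
depth(f1(n, q)) = 1 + max(0, 0) = 1
depth(f2(f2(q, q), f1(n, q))) = 1 + max(1, 1) = 2
depth(f2(n, q)) = 1 + max(0, 0) = 1
depth(f2(f2(n, q), q)) = 1 + max(1, 0) = 2
depth(f1(f2(f2(q, q), f1(n, q)), f2(f2(n, q), q))) = 1 + max(2, 2) = 3
depth(f1(f1(f2(f2(q, q), f1(n, q)), f2(f2(n, q), q)), n)) = 1 + max(3, 0) = 4
depth(f1(q, f1(f1(f2(f2(q, q), f1(n, q)), f2(f2(n, q), q)), n))) = 1 + max(0, 4) = 5

5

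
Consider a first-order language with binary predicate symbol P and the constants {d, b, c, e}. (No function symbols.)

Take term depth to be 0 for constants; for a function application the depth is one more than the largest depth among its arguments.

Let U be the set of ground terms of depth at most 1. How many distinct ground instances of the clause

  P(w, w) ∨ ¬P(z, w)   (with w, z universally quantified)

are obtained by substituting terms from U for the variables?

16

Ground terms of depth ≤ 1:
  With no function symbols every ground term is a constant, so there are exactly 4 ground terms at every depth bound.
  N_0 = 4
  N_1 = 4
  Explicitly: d, b, c, e.
So there are 4 ground terms available for substitution.
Each of w, z ranges independently over the available ground terms, and distinct assignments produce distinct instances.
Number of ground instances = 4^2 = 16.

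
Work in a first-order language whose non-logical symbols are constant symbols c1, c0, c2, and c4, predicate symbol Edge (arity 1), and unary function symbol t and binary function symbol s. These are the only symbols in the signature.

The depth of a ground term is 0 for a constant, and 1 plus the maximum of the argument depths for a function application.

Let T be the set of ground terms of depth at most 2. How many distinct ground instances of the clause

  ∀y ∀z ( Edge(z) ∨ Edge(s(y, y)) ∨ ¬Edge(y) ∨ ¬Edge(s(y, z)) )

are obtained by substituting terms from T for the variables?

Ground terms of depth ≤ 2:
  Write N_k for the number of ground terms of depth ≤ k. A term of depth ≤ k is either a constant or a function symbol applied to arguments of depth ≤ k−1, so N_k = 4 + N_{k-1} + N_{k-1}^2.
  N_0 = 4
  N_1 = 4 + 4 + 4^2 = 24
  N_2 = 4 + 24 + 24^2 = 604
So there are 604 ground terms available for substitution.
The body mentions every one of the 2 quantified variables; since ground terms form a free algebra, no two substitutions collapse to the same formula.
Number of ground instances = 604^2 = 364816.

364816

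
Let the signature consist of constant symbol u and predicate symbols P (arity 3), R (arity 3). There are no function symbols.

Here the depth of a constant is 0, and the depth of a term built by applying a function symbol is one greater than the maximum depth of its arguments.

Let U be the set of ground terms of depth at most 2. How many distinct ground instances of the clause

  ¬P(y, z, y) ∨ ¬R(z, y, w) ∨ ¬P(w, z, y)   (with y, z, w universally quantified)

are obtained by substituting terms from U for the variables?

1

Ground terms of depth ≤ 2:
  With no function symbols every ground term is a constant, so there is exactly 1 ground term at every depth bound.
  N_0 = 1
  N_1 = 1
  N_2 = 1
  Explicitly: u.
So there is exactly 1 ground term available for substitution.
There are 3 variables to instantiate (y, z, w), each occurring in at least one literal, so different choices give different ground instances.
Number of ground instances = 1^3 = 1.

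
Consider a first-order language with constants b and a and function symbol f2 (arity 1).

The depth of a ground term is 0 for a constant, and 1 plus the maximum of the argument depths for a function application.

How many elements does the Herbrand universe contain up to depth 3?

8

Let N_k count ground terms of depth at most k. Each non-constant term of depth ≤ k is some function symbol applied to depth-≤(k−1) arguments, giving N_k = 2 + N_{k-1}.
N_0 = 2
N_1 = 2 + 2 = 4
N_2 = 2 + 4 = 6
N_3 = 2 + 6 = 8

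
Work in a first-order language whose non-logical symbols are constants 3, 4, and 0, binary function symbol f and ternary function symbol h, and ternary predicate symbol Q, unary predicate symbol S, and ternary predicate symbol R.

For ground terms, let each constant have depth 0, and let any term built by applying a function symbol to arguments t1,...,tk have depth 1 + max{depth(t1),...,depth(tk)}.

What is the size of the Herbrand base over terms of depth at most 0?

First count ground terms of depth ≤ 0.
Count level by level. With function symbols f/2, h/3, the terms of depth ≤ k are the 3 constants together with each function applied to depth-≤(k−1) tuples, so N_k = 3 + N_{k-1}^2 + N_{k-1}^3.
N_0 = 3
Explicitly: 3, 4, 0.
So |H| = 3.
Each predicate of arity r yields |H|^r ground atoms (one per choice of an r-tuple from H):
  Q: 3^3 = 27;  S: 3;  R: 3^3 = 27
Total ground atoms: 27 + 3 + 27 = 57.

57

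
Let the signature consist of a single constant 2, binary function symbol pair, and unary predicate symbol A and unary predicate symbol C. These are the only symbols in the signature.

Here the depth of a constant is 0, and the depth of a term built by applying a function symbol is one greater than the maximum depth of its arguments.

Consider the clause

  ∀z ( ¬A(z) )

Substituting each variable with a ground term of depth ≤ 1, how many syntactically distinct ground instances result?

2

Ground terms of depth ≤ 1:
  Count level by level. With function symbols pair/2, the terms of depth ≤ k are the 1 constant together with each function applied to depth-≤(k−1) tuples, so N_k = 1 + N_{k-1}^2.
  N_0 = 1
  N_1 = 1 + 1^2 = 2
  Explicitly: 2, pair(2, 2).
So there are 2 ground terms available for substitution.
The variable z ranges independently over the available ground terms, and distinct assignments produce distinct instances.
Number of ground instances = 2.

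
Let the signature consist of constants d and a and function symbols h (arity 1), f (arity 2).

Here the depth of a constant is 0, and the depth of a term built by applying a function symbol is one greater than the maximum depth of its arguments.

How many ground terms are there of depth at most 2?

Write N_k for the number of ground terms of depth ≤ k. A term of depth ≤ k is either a constant or a function symbol applied to arguments of depth ≤ k−1, so N_k = 2 + N_{k-1} + N_{k-1}^2.
N_0 = 2
N_1 = 2 + 2 + 2^2 = 8
N_2 = 2 + 8 + 8^2 = 74

74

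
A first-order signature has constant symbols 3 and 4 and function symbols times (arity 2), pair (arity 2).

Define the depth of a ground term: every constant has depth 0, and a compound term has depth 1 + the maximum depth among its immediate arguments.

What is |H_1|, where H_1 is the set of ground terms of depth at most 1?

10

Count level by level. With function symbols times/2, pair/2, the terms of depth ≤ k are the 2 constants together with each function applied to depth-≤(k−1) tuples, so N_k = 2 + N_{k-1}^2 + N_{k-1}^2.
N_0 = 2
N_1 = 2 + 2^2 + 2^2 = 10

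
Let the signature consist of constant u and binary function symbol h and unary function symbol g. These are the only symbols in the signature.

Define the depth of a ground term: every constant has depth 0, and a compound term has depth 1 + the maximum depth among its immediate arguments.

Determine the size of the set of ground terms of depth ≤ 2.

13

Let N_k count ground terms of depth at most k. Each non-constant term of depth ≤ k is some function symbol applied to depth-≤(k−1) arguments, giving N_k = 1 + N_{k-1}^2 + N_{k-1}.
N_0 = 1
N_1 = 1 + 1^2 + 1 = 3
N_2 = 1 + 3^2 + 3 = 13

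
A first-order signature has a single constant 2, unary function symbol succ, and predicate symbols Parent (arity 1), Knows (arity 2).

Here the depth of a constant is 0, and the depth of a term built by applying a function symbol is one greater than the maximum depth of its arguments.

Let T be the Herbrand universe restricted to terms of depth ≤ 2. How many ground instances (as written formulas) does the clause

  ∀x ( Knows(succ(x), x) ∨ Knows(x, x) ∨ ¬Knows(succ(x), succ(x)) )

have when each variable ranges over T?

3

Ground terms of depth ≤ 2:
  Write N_k for the number of ground terms of depth ≤ k. A term of depth ≤ k is either a constant or a function symbol applied to arguments of depth ≤ k−1, so N_k = 1 + N_{k-1}.
  N_0 = 1
  N_1 = 1 + 1 = 2
  N_2 = 1 + 2 = 3
So there are 3 ground terms available for substitution.
The variable x ranges independently over the available ground terms, and distinct assignments produce distinct instances.
Number of ground instances = 3.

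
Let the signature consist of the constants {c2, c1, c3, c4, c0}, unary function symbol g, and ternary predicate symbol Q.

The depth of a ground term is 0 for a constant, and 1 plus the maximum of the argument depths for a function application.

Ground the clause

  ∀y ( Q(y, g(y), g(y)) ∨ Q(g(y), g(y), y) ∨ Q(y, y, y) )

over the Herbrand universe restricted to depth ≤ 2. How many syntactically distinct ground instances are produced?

15

Ground terms of depth ≤ 2:
  If N_k denotes the number of depth-≤k ground terms, the 5 constants give N_0 = 5, and each function symbol of arity r contributes N_{k-1}^r new terms at level k: N_k = 5 + N_{k-1}.
  N_0 = 5
  N_1 = 5 + 5 = 10
  N_2 = 5 + 10 = 15
So there are 15 ground terms available for substitution.
The body mentions the single quantified variable y; since ground terms form a free algebra, no two substitutions collapse to the same formula.
Number of ground instances = 15.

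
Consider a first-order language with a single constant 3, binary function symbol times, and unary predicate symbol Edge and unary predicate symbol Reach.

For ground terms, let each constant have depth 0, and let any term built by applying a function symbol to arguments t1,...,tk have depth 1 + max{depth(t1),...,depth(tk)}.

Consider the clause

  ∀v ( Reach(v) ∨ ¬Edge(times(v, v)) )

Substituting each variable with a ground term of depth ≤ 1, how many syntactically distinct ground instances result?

Ground terms of depth ≤ 1:
  Write N_k for the number of ground terms of depth ≤ k. A term of depth ≤ k is either a constant or a function symbol applied to arguments of depth ≤ k−1, so N_k = 1 + N_{k-1}^2.
  N_0 = 1
  N_1 = 1 + 1^2 = 2
  Explicitly: 3, times(3, 3).
So there are 2 ground terms available for substitution.
The body mentions the single quantified variable v; since ground terms form a free algebra, no two substitutions collapse to the same formula.
Number of ground instances = 2.

2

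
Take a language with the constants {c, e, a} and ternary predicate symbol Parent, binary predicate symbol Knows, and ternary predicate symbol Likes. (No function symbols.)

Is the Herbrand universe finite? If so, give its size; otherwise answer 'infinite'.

3

There are no function symbols, so every ground term is one of the 3 constants.
The Herbrand universe is {c, e, a}, which is finite with 3 elements.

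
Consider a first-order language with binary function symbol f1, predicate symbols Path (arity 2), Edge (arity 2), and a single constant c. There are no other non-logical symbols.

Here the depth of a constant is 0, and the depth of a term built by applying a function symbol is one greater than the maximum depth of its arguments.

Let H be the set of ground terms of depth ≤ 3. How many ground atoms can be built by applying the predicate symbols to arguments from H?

First count ground terms of depth ≤ 3.
Write N_k for the number of ground terms of depth ≤ k. A term of depth ≤ k is either a constant or a function symbol applied to arguments of depth ≤ k−1, so N_k = 1 + N_{k-1}^2.
N_0 = 1
N_1 = 1 + 1^2 = 2
N_2 = 1 + 2^2 = 5
N_3 = 1 + 5^2 = 26
So |H| = 26.
For each predicate symbol, the number of ground atoms is |H| raised to its arity; summing:
  Path: 26^2 = 676;  Edge: 26^2 = 676
Total ground atoms: 676 + 676 = 1352.

1352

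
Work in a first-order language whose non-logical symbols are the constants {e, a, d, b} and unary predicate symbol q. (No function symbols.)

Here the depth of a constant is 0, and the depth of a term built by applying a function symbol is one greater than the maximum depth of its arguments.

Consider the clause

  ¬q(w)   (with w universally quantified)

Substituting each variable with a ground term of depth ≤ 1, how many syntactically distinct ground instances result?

Ground terms of depth ≤ 1:
  With no function symbols every ground term is a constant, so there are exactly 4 ground terms at every depth bound.
  N_0 = 4
  N_1 = 4
  Explicitly: e, a, d, b.
So there are 4 ground terms available for substitution.
The variable w ranges independently over the available ground terms, and distinct assignments produce distinct instances.
Number of ground instances = 4.

4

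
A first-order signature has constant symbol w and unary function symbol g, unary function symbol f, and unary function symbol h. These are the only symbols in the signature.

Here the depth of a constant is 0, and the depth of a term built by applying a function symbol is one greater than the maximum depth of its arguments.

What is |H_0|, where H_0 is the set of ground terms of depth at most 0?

1

Let N_k = |{terms of depth ≤ k}|. Then N_0 = 1 and N_k = 1 + N_{k-1} + N_{k-1} + N_{k-1} for k ≥ 1 (one summand per function symbol, arity giving the exponent).
N_0 = 1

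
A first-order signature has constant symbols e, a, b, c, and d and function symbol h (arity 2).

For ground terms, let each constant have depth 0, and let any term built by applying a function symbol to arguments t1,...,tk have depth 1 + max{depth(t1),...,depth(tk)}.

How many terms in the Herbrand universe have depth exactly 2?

875

Count level by level. With function symbols h/2, the terms of depth ≤ k are the 5 constants together with each function applied to depth-≤(k−1) tuples, so N_k = 5 + N_{k-1}^2.
N_0 = 5
N_1 = 5 + 5^2 = 30
N_2 = 5 + 30^2 = 905
Terms of depth exactly 2: N_2 − N_1 = 905 − 30 = 875.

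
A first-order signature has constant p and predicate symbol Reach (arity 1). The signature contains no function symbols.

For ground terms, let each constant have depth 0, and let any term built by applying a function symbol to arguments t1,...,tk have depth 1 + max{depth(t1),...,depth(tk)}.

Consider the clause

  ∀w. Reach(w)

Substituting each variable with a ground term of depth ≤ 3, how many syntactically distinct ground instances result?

1

Ground terms of depth ≤ 3:
  With no function symbols every ground term is a constant, so there is exactly 1 ground term at every depth bound.
  N_0 = 1
  N_1 = 1
  N_2 = 1
  N_3 = 1
So there is exactly 1 ground term available for substitution.
The body mentions the single quantified variable w; since ground terms form a free algebra, no two substitutions collapse to the same formula.
Number of ground instances = 1.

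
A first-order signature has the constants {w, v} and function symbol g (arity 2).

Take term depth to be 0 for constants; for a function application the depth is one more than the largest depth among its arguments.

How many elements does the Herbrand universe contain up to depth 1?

6

If N_k denotes the number of depth-≤k ground terms, the 2 constants give N_0 = 2, and each function symbol of arity r contributes N_{k-1}^r new terms at level k: N_k = 2 + N_{k-1}^2.
N_0 = 2
N_1 = 2 + 2^2 = 6
Explicitly: w, v, g(w, w), g(w, v), g(v, w), g(v, v).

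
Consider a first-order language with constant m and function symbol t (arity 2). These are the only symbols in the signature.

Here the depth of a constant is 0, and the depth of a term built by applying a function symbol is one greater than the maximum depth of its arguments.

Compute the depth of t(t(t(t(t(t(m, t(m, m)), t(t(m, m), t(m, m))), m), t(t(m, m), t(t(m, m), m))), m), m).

7

depth(t(m, m)) = 1 + max(0, 0) = 1
depth(t(m, t(m, m))) = 1 + max(0, 1) = 2
depth(t(t(m, m), t(m, m))) = 1 + max(1, 1) = 2
depth(t(t(m, t(m, m)), t(t(m, m), t(m, m)))) = 1 + max(2, 2) = 3
depth(t(t(t(m, t(m, m)), t(t(m, m), t(m, m))), m)) = 1 + max(3, 0) = 4
depth(t(t(m, m), m)) = 1 + max(1, 0) = 2
depth(t(t(m, m), t(t(m, m), m))) = 1 + max(1, 2) = 3
depth(t(t(t(t(m, t(m, m)), t(t(m, m), t(m, m))), m), t(t(m, m), t(t(m, m), m)))) = 1 + max(4, 3) = 5
depth(t(t(t(t(t(m, t(m, m)), t(t(m, m), t(m, m))), m), t(t(m, m), t(t(m, m), m))), m)) = 1 + max(5, 0) = 6
depth(t(t(t(t(t(t(m, t(m, m)), t(t(m, m), t(m, m))), m), t(t(m, m), t(t(m, m), m))), m), m)) = 1 + max(6, 0) = 7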